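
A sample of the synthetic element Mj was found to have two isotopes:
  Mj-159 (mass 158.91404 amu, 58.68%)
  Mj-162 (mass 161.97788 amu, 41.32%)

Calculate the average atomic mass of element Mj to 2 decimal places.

160.18 amu

Weight each isotope mass by its fractional abundance: 0.5868 × 158.91404 + 0.4132 × 161.97788
= 93.250759 + 66.929260 = 160.180019 amu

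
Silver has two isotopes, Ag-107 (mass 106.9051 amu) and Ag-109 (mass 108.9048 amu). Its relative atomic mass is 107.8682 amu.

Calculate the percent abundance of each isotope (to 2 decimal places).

Ag-107: 51.84%, Ag-109: 48.16%

Let x be the fractional abundance of Ag-107; then Ag-109 has abundance 1 − x.
106.9051·x + 108.9048·(1 − x) = 107.8682
(106.9051 − 108.9048)·x = 107.8682 − 108.9048
x = -1.0366 / -1.9997 = 0.51838 → 51.84% Ag-107, 48.16% Ag-109.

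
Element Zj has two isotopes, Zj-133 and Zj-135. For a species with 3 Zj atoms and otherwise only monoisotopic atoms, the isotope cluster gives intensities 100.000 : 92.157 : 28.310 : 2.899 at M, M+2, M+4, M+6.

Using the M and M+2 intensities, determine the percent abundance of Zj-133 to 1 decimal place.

76.5%

If p is the fraction of Zj that is Zj-133, then I(M+2)/I(M) = [C(3,1)·p^2·(1−p)] / p^3 = 3·(1−p)/p = 92.157/100.000 = 0.9216
(1−p)/p = 0.9216/3 = 0.3072  ⇒  p = 1/(1 + 0.3072) = 0.7650
Zj-133: 76.5%, Zj-135: 23.5%.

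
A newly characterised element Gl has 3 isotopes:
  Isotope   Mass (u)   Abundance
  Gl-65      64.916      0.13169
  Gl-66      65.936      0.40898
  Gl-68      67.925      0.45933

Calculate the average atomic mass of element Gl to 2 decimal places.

Average mass = Σ (abundance × isotope mass) = 0.13169 × 64.916 + 0.40898 × 65.936 + 0.45933 × 67.925
= 8.5488 + 26.9665 + 31.2000 = 66.7153 u

66.72 u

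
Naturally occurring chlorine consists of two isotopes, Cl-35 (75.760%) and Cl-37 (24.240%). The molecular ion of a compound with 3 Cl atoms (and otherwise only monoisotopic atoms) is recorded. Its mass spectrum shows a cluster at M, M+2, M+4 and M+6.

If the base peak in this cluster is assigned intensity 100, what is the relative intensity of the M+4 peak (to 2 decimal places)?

30.71

Binomial terms of (0.75760 + 0.24240)^3: M 0.4348, M+2 0.4174, M+4 0.1335, M+6 0.0142 → M is the base peak.
P(M) = C(3,0) × 0.75760^3 × 0.24240^0 = 1 × 0.4348304 × 1.0000 = 0.434830 (base)
P(M+4) = C(3,2) × 0.75760^1 × 0.24240^2 = 3 × 0.7576 × 0.05875776 = 0.133545
Relative intensity = 0.133545 / 0.434830 × 100 = 30.71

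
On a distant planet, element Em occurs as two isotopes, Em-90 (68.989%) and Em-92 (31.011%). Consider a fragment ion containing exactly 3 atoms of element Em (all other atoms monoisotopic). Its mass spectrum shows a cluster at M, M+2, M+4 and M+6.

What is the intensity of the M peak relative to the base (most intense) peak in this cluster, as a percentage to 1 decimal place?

74.2%

Binomial terms of (0.68989 + 0.31011)^3: M 0.3284, M+2 0.4428, M+4 0.1990, M+6 0.0298 → M+2 is the base peak.
P(M+2) = C(3,1) × 0.68989^2 × 0.31011^1 = 3 × 0.47594821 × 0.31011 = 0.442789 (base)
P(M) = C(3,0) × 0.68989^3 × 0.31011^0 = 1 × 0.32835191 × 1.0000 = 0.328352
Relative intensity = 0.328352 / 0.442789 × 100 = 74.2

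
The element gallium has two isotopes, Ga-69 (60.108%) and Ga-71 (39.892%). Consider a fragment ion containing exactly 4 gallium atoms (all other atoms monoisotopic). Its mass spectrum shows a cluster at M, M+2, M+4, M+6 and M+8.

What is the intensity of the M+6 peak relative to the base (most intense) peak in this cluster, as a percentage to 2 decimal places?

44.05%

Binomial terms of (0.60108 + 0.39892)^4: M 0.1305, M+2 0.3465, M+4 0.3450, M+6 0.1526, M+8 0.0253 → M+2 is the base peak.
P(M+2) = C(4,1) × 0.60108^3 × 0.39892^1 = 4 × 0.2171685 × 0.39892 = 0.346531 (base)
P(M+6) = C(4,3) × 0.60108^1 × 0.39892^3 = 4 × 0.60108 × 0.063483 = 0.152633
Relative intensity = 0.152633 / 0.346531 × 100 = 44.05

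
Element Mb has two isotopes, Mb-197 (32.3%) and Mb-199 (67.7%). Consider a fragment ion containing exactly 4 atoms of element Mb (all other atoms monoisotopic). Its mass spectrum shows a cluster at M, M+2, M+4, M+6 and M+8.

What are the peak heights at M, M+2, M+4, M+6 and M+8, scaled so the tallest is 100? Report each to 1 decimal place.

The 4 Mb atoms are independent, so intensities follow the terms of (0.323 + 0.677)^4.
P(M) = 0.323^4 = 0.010885
P(M+2) = 4 × 0.323^3 × 0.677^1 = 0.091255
P(M+4) = 6 × 0.323^2 × 0.677^2 = 0.286902
P(M+6) = 4 × 0.323^1 × 0.677^3 = 0.400893
P(M+8) = 0.677^4 = 0.210065
The M+6 peak is largest (0.400893); scaling to 100 gives 2.7 : 22.8 : 71.6 : 100.0 : 52.4.

2.7 : 22.8 : 71.6 : 100.0 : 52.4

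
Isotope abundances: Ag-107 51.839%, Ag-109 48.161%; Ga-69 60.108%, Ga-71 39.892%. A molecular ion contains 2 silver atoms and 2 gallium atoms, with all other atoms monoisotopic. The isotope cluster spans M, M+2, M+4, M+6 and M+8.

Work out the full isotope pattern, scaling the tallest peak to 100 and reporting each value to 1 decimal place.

Silver pattern (n=2): 0.26872819 : 0.49932362 : 0.23194819
Gallium pattern (n=2): 0.36129717 : 0.47956567 : 0.15913717
Convolve the two distributions (both contribute in 2-u steps):
  M: 0.26872819×0.36129717 = 0.097091
  M+2: 0.26872819×0.47956567 + 0.49932362×0.36129717 = 0.309277
  M+4: 0.26872819×0.15913717 + 0.49932362×0.47956567 + 0.23194819×0.36129717 = 0.366025
  M+6: 0.49932362×0.15913717 + 0.23194819×0.47956567 = 0.190695
  M+8: 0.23194819×0.15913717 = 0.036912
Scale to base peak (0.366025) = 100: 26.5 : 84.5 : 100.0 : 52.1 : 10.1

26.5 : 84.5 : 100.0 : 52.1 : 10.1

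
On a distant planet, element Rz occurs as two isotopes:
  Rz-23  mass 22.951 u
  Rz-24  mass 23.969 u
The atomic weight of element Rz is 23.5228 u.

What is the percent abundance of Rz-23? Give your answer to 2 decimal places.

Let x be the fractional abundance of Rz-23; then Rz-24 has abundance 1 − x.
22.951·x + 23.969·(1 − x) = 23.5228
(22.951 − 23.969)·x = 23.5228 − 23.969
x = -0.4462 / -1.018 = 0.43831 → 43.83% Rz-23, 56.17% Rz-24.

43.83%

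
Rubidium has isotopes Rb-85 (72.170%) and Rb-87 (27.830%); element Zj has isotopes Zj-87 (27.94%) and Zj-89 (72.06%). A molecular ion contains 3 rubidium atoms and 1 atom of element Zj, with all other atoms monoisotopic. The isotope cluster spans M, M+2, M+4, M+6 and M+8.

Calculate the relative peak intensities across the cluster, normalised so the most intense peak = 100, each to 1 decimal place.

Rubidium pattern (n=3): 0.37589809 : 0.43485841 : 0.16768892 : 0.02155458
Element Zj pattern (n=1): 0.2794 : 0.7206
Convolve the two distributions (both contribute in 2-u steps):
  M: 0.37589809×0.2794 = 0.105026
  M+2: 0.37589809×0.7206 + 0.43485841×0.2794 = 0.392372
  M+4: 0.43485841×0.7206 + 0.16768892×0.2794 = 0.360211
  M+6: 0.16768892×0.7206 + 0.02155458×0.2794 = 0.126859
  M+8: 0.02155458×0.7206 = 0.015532
Scale to base peak (0.392372) = 100: 26.8 : 100.0 : 91.8 : 32.3 : 4.0

26.8 : 100.0 : 91.8 : 32.3 : 4.0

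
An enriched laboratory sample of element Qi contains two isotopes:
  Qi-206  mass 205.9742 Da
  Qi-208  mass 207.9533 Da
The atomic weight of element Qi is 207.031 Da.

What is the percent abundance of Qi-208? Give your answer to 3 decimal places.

With x = fraction of Qi-206 (so Qi-208 is 1 − x):
205.9742·x + 207.9533·(1 − x) = 207.031
(205.9742 − 207.9533)·x = 207.031 − 207.9533
x = -0.9223 / -1.9791 = 0.46602 → 46.602% Qi-206, 53.398% Qi-208.

53.398%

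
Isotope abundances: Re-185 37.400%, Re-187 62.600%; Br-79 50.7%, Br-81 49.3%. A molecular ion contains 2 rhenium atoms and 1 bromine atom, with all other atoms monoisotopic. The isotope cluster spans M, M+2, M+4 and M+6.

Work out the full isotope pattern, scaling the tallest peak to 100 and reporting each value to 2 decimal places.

Rhenium pattern (n=2): 0.139876 : 0.468248 : 0.391876
Bromine pattern (n=1): 0.5070 : 0.4930
Convolve the two distributions (both contribute in 2-u steps):
  M: 0.139876×0.5070 = 0.070917
  M+2: 0.139876×0.4930 + 0.468248×0.5070 = 0.306361
  M+4: 0.468248×0.4930 + 0.391876×0.5070 = 0.429527
  M+6: 0.391876×0.4930 = 0.193195
Scale to base peak (0.429527) = 100: 16.51 : 71.33 : 100.00 : 44.98

16.51 : 71.33 : 100.00 : 44.98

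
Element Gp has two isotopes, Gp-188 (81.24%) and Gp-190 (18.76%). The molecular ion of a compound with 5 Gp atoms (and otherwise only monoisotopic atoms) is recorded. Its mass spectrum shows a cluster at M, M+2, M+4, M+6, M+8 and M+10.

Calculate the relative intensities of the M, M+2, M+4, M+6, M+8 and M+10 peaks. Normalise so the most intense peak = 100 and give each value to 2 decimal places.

Each Gp atom is independently Gp-188 (p = 0.8124) or Gp-190 (q = 0.1876); the cluster is the binomial expansion (p + q)^5.
P(M) = 0.8124^5 = 0.353875
P(M+2) = 5 × 0.8124^4 × 0.1876^1 = 0.408585
P(M+4) = 10 × 0.8124^3 × 0.1876^2 = 0.188702
P(M+6) = 10 × 0.8124^2 × 0.1876^3 = 0.043575
P(M+8) = 5 × 0.8124^1 × 0.1876^4 = 0.005031
P(M+10) = 0.1876^5 = 0.000232
The M+2 peak is largest (0.408585); scaling to 100 gives 86.61 : 100.00 : 46.18 : 10.66 : 1.23 : 0.06.

86.61 : 100.00 : 46.18 : 10.66 : 1.23 : 0.06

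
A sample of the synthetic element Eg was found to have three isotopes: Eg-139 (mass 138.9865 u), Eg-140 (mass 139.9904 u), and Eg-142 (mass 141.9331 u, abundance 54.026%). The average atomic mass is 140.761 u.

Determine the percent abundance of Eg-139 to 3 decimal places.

27.788%

Let x and y be the fractions of Eg-139 and Eg-140. Then x + y = 1 − 0.54026 = 0.45974 and 138.9865x + 139.9904y = 140.761 − 0.54026×141.9331 = 64.080223394.
Substituting: 138.9865x + 139.9904(0.45974 − x) = 64.080223394
(138.9865 − 139.9904)x = -0.278963102  ⇒  x = 0.27788, y = 0.18186
Eg-139: 27.788%, Eg-140: 18.186%.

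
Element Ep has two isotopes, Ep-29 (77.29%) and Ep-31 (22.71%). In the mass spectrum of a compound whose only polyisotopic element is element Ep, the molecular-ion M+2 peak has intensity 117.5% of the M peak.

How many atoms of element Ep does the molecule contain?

4

The M+2/M ratio from n Ep atoms is n · q/p = n · 0.2271/0.7729.
n = 1.175 × 0.7729/0.2271 = 4.00 ≈ 4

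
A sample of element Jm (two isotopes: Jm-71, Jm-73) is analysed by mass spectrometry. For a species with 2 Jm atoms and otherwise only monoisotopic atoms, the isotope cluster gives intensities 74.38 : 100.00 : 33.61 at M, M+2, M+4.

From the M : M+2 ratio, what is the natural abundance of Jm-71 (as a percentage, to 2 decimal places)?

Write p for the Jm-71 fraction. I(M+2)/I(M) = [C(2,1)·p^1·(1−p)] / p^2 = 2·(1−p)/p = 100.00/74.38 = 1.3444
(1−p)/p = 1.3444/2 = 0.6722  ⇒  p = 1/(1 + 0.6722) = 0.5980
Jm-71: 59.80%, Jm-73: 40.20%.

59.80%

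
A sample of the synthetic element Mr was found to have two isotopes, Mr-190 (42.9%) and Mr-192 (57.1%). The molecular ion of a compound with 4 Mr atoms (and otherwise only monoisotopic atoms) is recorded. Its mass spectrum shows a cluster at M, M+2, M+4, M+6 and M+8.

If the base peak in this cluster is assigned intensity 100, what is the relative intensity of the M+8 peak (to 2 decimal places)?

Binomial terms of (0.429 + 0.571)^4: M 0.0339, M+2 0.1803, M+4 0.3600, M+6 0.3195, M+8 0.1063 → M+4 is the base peak.
P(M+4) = C(4,2) × 0.429^2 × 0.571^2 = 6 × 0.184041 × 0.326041 = 0.360029 (base)
P(M+8) = C(4,4) × 0.429^0 × 0.571^4 = 1 × 1.0000 × 0.10630273 = 0.106303
Relative intensity = 0.106303 / 0.360029 × 100 = 29.53

29.53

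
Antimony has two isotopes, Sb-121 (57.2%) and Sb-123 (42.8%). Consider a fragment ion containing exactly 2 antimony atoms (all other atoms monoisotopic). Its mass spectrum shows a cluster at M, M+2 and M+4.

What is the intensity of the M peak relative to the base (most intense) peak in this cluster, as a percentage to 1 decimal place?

(0.572 + 0.428)^2 gives M 0.3272, M+2 0.4896, M+4 0.1832; the largest is M+2.
P(M+2) = C(2,1) × 0.572^1 × 0.428^1 = 2 × 0.5720 × 0.4280 = 0.489632 (base)
P(M) = C(2,0) × 0.572^2 × 0.428^0 = 1 × 0.327184 × 1.0000 = 0.327184
Relative intensity = 0.327184 / 0.489632 × 100 = 66.8

66.8%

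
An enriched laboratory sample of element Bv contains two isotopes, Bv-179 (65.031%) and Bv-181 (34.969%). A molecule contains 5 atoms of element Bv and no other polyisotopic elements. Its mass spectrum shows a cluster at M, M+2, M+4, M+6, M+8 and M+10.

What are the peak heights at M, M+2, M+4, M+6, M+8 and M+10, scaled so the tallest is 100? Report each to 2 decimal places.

The 5 Bv atoms are independent, so intensities follow the terms of (0.65031 + 0.34969)^5.
P(M) = 0.65031^5 = 0.116306
P(M+2) = 5 × 0.65031^4 × 0.34969^1 = 0.312705
P(M+4) = 10 × 0.65031^3 × 0.34969^2 = 0.336301
P(M+6) = 10 × 0.65031^2 × 0.34969^3 = 0.180838
P(M+8) = 5 × 0.65031^1 × 0.34969^4 = 0.048621
P(M+10) = 0.34969^5 = 0.005229
The M+4 peak is largest (0.336301); scaling to 100 gives 34.58 : 92.98 : 100.00 : 53.77 : 14.46 : 1.55.

34.58 : 92.98 : 100.00 : 53.77 : 14.46 : 1.55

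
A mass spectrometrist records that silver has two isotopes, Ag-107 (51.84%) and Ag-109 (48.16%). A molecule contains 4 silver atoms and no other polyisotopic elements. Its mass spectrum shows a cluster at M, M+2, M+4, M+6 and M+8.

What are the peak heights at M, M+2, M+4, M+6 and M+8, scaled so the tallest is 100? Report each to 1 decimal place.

The 4 Ag atoms are independent, so intensities follow the terms of (0.5184 + 0.4816)^4.
P(M) = 0.5184^4 = 0.072220
P(M+2) = 4 × 0.5184^3 × 0.4816^1 = 0.268375
P(M+4) = 6 × 0.5184^2 × 0.4816^2 = 0.373985
P(M+6) = 4 × 0.5184^1 × 0.4816^3 = 0.231624
P(M+8) = 0.4816^4 = 0.053795
The M+4 peak is largest (0.373985); scaling to 100 gives 19.3 : 71.8 : 100.0 : 61.9 : 14.4.

19.3 : 71.8 : 100.0 : 61.9 : 14.4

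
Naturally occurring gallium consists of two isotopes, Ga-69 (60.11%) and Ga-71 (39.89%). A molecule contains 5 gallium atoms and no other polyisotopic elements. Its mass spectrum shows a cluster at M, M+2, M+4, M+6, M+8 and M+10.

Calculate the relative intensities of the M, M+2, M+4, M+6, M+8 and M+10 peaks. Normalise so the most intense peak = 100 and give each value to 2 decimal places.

Expanding (0.6011 + 0.3989)^5:
P(M) = 0.6011^5 = 0.078475
P(M+2) = 5 × 0.6011^4 × 0.3989^1 = 0.260388
P(M+4) = 10 × 0.6011^3 × 0.3989^2 = 0.345596
P(M+6) = 10 × 0.6011^2 × 0.3989^3 = 0.229343
P(M+8) = 5 × 0.6011^1 × 0.3989^4 = 0.076098
P(M+10) = 0.3989^5 = 0.010100
The M+4 peak is largest (0.345596); scaling to 100 gives 22.71 : 75.34 : 100.00 : 66.36 : 22.02 : 2.92.

22.71 : 75.34 : 100.00 : 66.36 : 22.02 : 2.92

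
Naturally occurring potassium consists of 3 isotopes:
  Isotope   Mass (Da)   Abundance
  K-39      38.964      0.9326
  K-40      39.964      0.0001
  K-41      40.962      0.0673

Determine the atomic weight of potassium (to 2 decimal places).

Average mass = Σ (abundance × isotope mass) = 0.9326 × 38.964 + 0.0001 × 39.964 + 0.0673 × 40.962
= 36.3378 + 0.0040 + 2.7567 = 39.0985 Da

39.10 Da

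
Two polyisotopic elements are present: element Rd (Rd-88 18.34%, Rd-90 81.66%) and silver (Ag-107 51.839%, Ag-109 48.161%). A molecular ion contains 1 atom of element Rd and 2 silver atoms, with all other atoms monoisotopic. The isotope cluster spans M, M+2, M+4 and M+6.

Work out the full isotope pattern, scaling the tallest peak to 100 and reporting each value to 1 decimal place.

10.9 : 69.1 : 100.0 : 42.1

Element Rd pattern (n=1): 0.1834 : 0.8166
Silver pattern (n=2): 0.26872819 : 0.49932362 : 0.23194819
Convolve the two distributions (both contribute in 2-u steps):
  M: 0.1834×0.26872819 = 0.049285
  M+2: 0.1834×0.49932362 + 0.8166×0.26872819 = 0.311019
  M+4: 0.1834×0.23194819 + 0.8166×0.49932362 = 0.450287
  M+6: 0.8166×0.23194819 = 0.189409
Scale to base peak (0.450287) = 100: 10.9 : 69.1 : 100.0 : 42.1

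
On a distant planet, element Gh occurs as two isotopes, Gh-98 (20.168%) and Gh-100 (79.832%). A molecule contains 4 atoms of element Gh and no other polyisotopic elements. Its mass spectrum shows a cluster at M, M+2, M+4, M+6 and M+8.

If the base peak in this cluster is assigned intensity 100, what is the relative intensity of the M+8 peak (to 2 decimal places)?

98.96

(0.20168 + 0.79832)^4 gives M 0.0017, M+2 0.0262, M+4 0.1555, M+6 0.4104, M+8 0.4062; the largest is M+6.
P(M+6) = C(4,3) × 0.20168^1 × 0.79832^3 = 4 × 0.20168 × 0.50878117 = 0.410444 (base)
P(M+8) = C(4,4) × 0.20168^0 × 0.79832^4 = 1 × 1.0000 × 0.40617018 = 0.406170
Relative intensity = 0.406170 / 0.410444 × 100 = 98.96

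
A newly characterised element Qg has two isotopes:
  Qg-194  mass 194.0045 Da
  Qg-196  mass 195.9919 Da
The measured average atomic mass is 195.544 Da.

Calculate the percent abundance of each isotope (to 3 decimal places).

Writing the weighted mean with unknown fraction x of Qg-194:
194.0045·x + 195.9919·(1 − x) = 195.544
(194.0045 − 195.9919)·x = 195.544 − 195.9919
x = -0.4479 / -1.9874 = 0.22537 → 22.537% Qg-194, 77.463% Qg-196.

Qg-194: 22.537%, Qg-196: 77.463%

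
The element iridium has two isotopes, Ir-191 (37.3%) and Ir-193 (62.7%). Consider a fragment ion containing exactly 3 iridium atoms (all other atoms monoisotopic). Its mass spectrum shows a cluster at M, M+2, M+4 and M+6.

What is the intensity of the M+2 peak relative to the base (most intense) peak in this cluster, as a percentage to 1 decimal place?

59.5%

Binomial terms of (0.373 + 0.627)^3: M 0.0519, M+2 0.2617, M+4 0.4399, M+6 0.2465 → M+4 is the base peak.
P(M+4) = C(3,2) × 0.373^1 × 0.627^2 = 3 × 0.3730 × 0.393129 = 0.439911 (base)
P(M+2) = C(3,1) × 0.373^2 × 0.627^1 = 3 × 0.139129 × 0.6270 = 0.261702
Relative intensity = 0.261702 / 0.439911 × 100 = 59.5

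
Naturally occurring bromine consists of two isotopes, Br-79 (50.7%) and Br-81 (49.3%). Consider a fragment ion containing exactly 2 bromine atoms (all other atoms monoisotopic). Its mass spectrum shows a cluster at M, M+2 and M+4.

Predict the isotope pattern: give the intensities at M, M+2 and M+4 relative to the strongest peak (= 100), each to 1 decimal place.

51.4 : 100.0 : 48.6

Each Br atom is independently Br-79 (p = 0.507) or Br-81 (q = 0.493); the cluster is the binomial expansion (p + q)^2.
P(M) = 0.507^2 = 0.257049
P(M+2) = 2 × 0.507^1 × 0.493^1 = 0.499902
P(M+4) = 0.493^2 = 0.243049
The M+2 peak is largest (0.499902); scaling to 100 gives 51.4 : 100.0 : 48.6.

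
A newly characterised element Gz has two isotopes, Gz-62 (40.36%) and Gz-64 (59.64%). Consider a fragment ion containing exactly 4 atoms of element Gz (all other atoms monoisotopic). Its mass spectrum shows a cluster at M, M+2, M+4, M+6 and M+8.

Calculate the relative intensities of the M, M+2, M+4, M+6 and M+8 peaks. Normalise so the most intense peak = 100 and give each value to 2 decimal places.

Each Gz atom is independently Gz-62 (p = 0.4036) or Gz-64 (q = 0.5964); the cluster is the binomial expansion (p + q)^4.
P(M) = 0.4036^4 = 0.026534
P(M+2) = 4 × 0.4036^3 × 0.5964^1 = 0.156838
P(M+4) = 6 × 0.4036^2 × 0.5964^2 = 0.347639
P(M+6) = 4 × 0.4036^1 × 0.5964^3 = 0.342471
P(M+8) = 0.5964^4 = 0.126517
The M+4 peak is largest (0.347639); scaling to 100 gives 7.63 : 45.12 : 100.00 : 98.51 : 36.39.

7.63 : 45.12 : 100.00 : 98.51 : 36.39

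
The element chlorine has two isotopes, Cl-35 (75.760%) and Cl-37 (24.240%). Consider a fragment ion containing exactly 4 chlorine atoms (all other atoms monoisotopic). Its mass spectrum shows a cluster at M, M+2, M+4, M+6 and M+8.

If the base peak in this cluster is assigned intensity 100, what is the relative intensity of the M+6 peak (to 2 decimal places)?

10.24

Binomial terms of (0.75760 + 0.24240)^4: M 0.3294, M+2 0.4216, M+4 0.2023, M+6 0.0432, M+8 0.0035 → M+2 is the base peak.
P(M+2) = C(4,1) × 0.75760^3 × 0.24240^1 = 4 × 0.4348304 × 0.2424 = 0.421612 (base)
P(M+6) = C(4,3) × 0.75760^1 × 0.24240^3 = 4 × 0.7576 × 0.01424288 = 0.043162
Relative intensity = 0.043162 / 0.421612 × 100 = 10.24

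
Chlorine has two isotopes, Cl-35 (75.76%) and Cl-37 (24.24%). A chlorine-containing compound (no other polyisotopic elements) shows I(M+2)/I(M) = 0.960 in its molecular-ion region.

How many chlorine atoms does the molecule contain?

3

With n Cl atoms, P(M+2)/P(M) = C(n,1)·p^(n−1)q / p^n = n·q/p = n · 0.2424/0.7576.
n = 0.960 × 0.7576/0.2424 = 3.00 ≈ 3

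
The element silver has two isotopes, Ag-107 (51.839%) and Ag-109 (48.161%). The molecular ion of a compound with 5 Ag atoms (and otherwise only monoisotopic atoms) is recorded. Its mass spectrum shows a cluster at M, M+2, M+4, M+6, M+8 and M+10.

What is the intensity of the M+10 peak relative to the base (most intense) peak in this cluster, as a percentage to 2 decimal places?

Term probabilities: M 0.0374, M+2 0.1739, M+4 0.3231, M+6 0.3002, M+8 0.1394, M+10 0.0259. Base peak = M+4.
P(M+4) = C(5,2) × 0.51839^3 × 0.48161^2 = 10 × 0.13930601 × 0.23194819 = 0.323118 (base)
P(M+10) = C(5,5) × 0.51839^0 × 0.48161^5 = 1 × 1.0000 × 0.0259106 = 0.025911
Relative intensity = 0.025911 / 0.323118 × 100 = 8.02

8.02%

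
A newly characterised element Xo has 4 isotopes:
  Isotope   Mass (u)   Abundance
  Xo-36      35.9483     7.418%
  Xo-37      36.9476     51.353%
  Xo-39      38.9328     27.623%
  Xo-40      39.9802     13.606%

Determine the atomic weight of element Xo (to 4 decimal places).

Average mass = Σ (abundance × isotope mass) = 0.07418 × 35.9483 + 0.51353 × 36.9476 + 0.27623 × 38.9328 + 0.13606 × 39.9802
= 2.66664 + 18.97370 + 10.75441 + 5.43971 = 37.83446 u

37.8345 u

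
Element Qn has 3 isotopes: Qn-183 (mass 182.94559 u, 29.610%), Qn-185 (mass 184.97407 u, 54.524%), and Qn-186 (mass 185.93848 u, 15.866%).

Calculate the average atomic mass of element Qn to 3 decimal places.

Ar = Σ fᵢ·mᵢ = 0.29610 × 182.94559 + 0.54524 × 184.97407 + 0.15866 × 185.93848
= 54.170189 + 100.855262 + 29.500999 = 184.526450 u

184.526 u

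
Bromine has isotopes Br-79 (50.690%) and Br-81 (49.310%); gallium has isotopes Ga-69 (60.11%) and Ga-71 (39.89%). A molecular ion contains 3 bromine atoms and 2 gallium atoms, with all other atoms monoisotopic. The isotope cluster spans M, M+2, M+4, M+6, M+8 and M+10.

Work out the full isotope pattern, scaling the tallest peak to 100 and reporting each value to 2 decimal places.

13.98 : 59.36 : 100.00 : 83.52 : 34.56 : 5.67

Bromine pattern (n=3): 0.13024674 : 0.3801026 : 0.36975457 : 0.11989609
Gallium pattern (n=2): 0.36132121 : 0.47955758 : 0.15912121
Convolve the two distributions (both contribute in 2-u steps):
  M: 0.13024674×0.36132121 = 0.047061
  M+2: 0.13024674×0.47955758 + 0.3801026×0.36132121 = 0.199800
  M+4: 0.13024674×0.15912121 + 0.3801026×0.47955758 + 0.36975457×0.36132121 = 0.336606
  M+6: 0.3801026×0.15912121 + 0.36975457×0.47955758 + 0.11989609×0.36132121 = 0.281122
  M+8: 0.36975457×0.15912121 + 0.11989609×0.47955758 = 0.116333
  M+10: 0.11989609×0.15912121 = 0.019078
Scale to base peak (0.336606) = 100: 13.98 : 59.36 : 100.00 : 83.52 : 34.56 : 5.67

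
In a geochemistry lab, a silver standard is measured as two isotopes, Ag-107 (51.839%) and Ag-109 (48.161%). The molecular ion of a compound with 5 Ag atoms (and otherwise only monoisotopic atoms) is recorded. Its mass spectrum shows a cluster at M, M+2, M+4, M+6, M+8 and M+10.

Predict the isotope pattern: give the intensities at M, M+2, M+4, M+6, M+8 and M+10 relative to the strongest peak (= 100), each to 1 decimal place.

11.6 : 53.8 : 100.0 : 92.9 : 43.2 : 8.0

Each Ag atom is independently Ag-107 (p = 0.51839) or Ag-109 (q = 0.48161); the cluster is the binomial expansion (p + q)^5.
P(M) = 0.51839^5 = 0.037435
P(M+2) = 5 × 0.51839^4 × 0.48161^1 = 0.173897
P(M+4) = 10 × 0.51839^3 × 0.48161^2 = 0.323118
P(M+6) = 10 × 0.51839^2 × 0.48161^3 = 0.300192
P(M+8) = 5 × 0.51839^1 × 0.48161^4 = 0.139447
P(M+10) = 0.48161^5 = 0.025911
The M+4 peak is largest (0.323118); scaling to 100 gives 11.6 : 53.8 : 100.0 : 92.9 : 43.2 : 8.0.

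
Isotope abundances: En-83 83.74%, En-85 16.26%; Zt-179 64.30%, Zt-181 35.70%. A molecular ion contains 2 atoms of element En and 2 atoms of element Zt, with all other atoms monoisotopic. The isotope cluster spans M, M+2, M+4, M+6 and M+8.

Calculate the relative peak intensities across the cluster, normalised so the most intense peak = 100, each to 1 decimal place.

Element En pattern (n=2): 0.70123876 : 0.27232248 : 0.02643876
Element Zt pattern (n=2): 0.413449 : 0.459102 : 0.127449
Convolve the two distributions (both contribute in 2-u steps):
  M: 0.70123876×0.413449 = 0.289926
  M+2: 0.70123876×0.459102 + 0.27232248×0.413449 = 0.434532
  M+4: 0.70123876×0.127449 + 0.27232248×0.459102 + 0.02643876×0.413449 = 0.225327
  M+6: 0.27232248×0.127449 + 0.02643876×0.459102 = 0.046845
  M+8: 0.02643876×0.127449 = 0.003370
Scale to base peak (0.434532) = 100: 66.7 : 100.0 : 51.9 : 10.8 : 0.8

66.7 : 100.0 : 51.9 : 10.8 : 0.8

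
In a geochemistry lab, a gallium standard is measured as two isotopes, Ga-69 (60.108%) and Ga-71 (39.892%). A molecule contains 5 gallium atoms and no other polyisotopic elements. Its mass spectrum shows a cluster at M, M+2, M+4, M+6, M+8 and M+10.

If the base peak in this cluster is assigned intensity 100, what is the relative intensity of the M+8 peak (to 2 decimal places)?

22.02

Term probabilities: M 0.0785, M+2 0.2604, M+4 0.3456, M+6 0.2294, M+8 0.0761, M+10 0.0101. Base peak = M+4.
P(M+4) = C(5,2) × 0.60108^3 × 0.39892^2 = 10 × 0.2171685 × 0.15913717 = 0.345596 (base)
P(M+8) = C(5,4) × 0.60108^1 × 0.39892^4 = 5 × 0.60108 × 0.02532464 = 0.076111
Relative intensity = 0.076111 / 0.345596 × 100 = 22.02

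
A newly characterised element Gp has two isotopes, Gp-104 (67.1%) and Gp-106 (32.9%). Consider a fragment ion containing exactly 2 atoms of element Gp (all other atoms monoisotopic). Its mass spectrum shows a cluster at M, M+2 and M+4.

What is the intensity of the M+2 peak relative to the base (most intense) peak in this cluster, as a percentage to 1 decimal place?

Term probabilities: M 0.4502, M+2 0.4415, M+4 0.1082. Base peak = M.
P(M) = C(2,0) × 0.671^2 × 0.329^0 = 1 × 0.450241 × 1.0000 = 0.450241 (base)
P(M+2) = C(2,1) × 0.671^1 × 0.329^1 = 2 × 0.6710 × 0.3290 = 0.441518
Relative intensity = 0.441518 / 0.450241 × 100 = 98.1

98.1%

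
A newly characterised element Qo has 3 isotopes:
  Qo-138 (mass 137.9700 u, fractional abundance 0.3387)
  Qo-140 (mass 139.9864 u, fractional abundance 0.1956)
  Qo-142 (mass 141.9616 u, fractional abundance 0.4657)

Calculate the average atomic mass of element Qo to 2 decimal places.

The abundance-weighted mean is 0.3387 × 137.9700 + 0.1956 × 139.9864 + 0.4657 × 141.9616
= 46.73044 + 27.38134 + 66.11152 = 140.22330 u

140.22 u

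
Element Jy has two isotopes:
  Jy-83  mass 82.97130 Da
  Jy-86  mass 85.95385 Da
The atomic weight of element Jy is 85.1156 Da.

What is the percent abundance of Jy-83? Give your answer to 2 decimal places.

28.11%

Writing the weighted mean with unknown fraction x of Jy-83:
82.97130·x + 85.95385·(1 − x) = 85.1156
(82.97130 − 85.95385)·x = 85.1156 − 85.95385
x = -0.83825 / -2.98255 = 0.28105 → 28.11% Jy-83, 71.89% Jy-86.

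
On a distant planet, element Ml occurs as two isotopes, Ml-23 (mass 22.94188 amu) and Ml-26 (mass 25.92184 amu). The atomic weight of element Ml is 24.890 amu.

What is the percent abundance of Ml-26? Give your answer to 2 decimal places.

Writing the weighted mean with unknown fraction x of Ml-23:
22.94188·x + 25.92184·(1 − x) = 24.890
(22.94188 − 25.92184)·x = 24.890 − 25.92184
x = -1.03184 / -2.97996 = 0.34626 → 34.63% Ml-23, 65.37% Ml-26.

65.37%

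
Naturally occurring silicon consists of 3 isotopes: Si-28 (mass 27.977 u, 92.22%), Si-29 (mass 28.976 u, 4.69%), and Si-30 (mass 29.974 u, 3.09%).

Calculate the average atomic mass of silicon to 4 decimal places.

Ar = Σ fᵢ·mᵢ = 0.9222 × 27.977 + 0.0469 × 28.976 + 0.0309 × 29.974
= 25.80039 + 1.35897 + 0.92620 = 28.08556 u

28.0856 u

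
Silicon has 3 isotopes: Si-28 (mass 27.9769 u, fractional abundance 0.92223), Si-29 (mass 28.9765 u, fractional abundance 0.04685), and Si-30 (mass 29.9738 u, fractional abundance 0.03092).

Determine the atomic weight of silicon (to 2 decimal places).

28.09 u

Weight each isotope mass by its fractional abundance: 0.92223 × 27.9769 + 0.04685 × 28.9765 + 0.03092 × 29.9738
= 25.80114 + 1.35755 + 0.92679 = 28.08548 u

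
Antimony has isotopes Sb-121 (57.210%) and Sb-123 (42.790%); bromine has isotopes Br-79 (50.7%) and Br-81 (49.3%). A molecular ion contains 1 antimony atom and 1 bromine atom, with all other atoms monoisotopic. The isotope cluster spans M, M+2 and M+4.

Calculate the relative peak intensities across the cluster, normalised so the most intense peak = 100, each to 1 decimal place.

58.1 : 100.0 : 42.3

Antimony pattern (n=1): 0.5721 : 0.4279
Bromine pattern (n=1): 0.5070 : 0.4930
Convolve the two distributions (both contribute in 2-u steps):
  M: 0.5721×0.5070 = 0.290055
  M+2: 0.5721×0.4930 + 0.4279×0.5070 = 0.498991
  M+4: 0.4279×0.4930 = 0.210955
Scale to base peak (0.498991) = 100: 58.1 : 100.0 : 42.3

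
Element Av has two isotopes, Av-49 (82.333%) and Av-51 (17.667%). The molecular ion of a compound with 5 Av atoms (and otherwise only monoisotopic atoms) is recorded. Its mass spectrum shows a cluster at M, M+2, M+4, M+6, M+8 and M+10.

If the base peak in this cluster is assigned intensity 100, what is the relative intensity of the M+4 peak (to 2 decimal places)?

Term probabilities: M 0.3783, M+2 0.4059, M+4 0.1742, M+6 0.0374, M+8 0.0040, M+10 0.0002. Base peak = M+2.
P(M+2) = C(5,1) × 0.82333^4 × 0.17667^1 = 5 × 0.45951084 × 0.17667 = 0.405909 (base)
P(M+4) = C(5,2) × 0.82333^3 × 0.17667^2 = 10 × 0.55811259 × 0.03121229 = 0.174200
Relative intensity = 0.174200 / 0.405909 × 100 = 42.92

42.92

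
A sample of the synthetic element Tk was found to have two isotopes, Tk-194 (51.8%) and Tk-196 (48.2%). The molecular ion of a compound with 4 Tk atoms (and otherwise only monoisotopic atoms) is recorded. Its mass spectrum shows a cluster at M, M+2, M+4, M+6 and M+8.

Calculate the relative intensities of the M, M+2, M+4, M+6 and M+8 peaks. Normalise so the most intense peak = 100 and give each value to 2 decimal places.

Expanding (0.518 + 0.482)^4:
P(M) = 0.518^4 = 0.071998
P(M+2) = 4 × 0.518^3 × 0.482^1 = 0.267976
P(M+4) = 6 × 0.518^2 × 0.482^2 = 0.374029
P(M+6) = 4 × 0.518^1 × 0.482^3 = 0.232023
P(M+8) = 0.482^4 = 0.053974
The M+4 peak is largest (0.374029); scaling to 100 gives 19.25 : 71.65 : 100.00 : 62.03 : 14.43.

19.25 : 71.65 : 100.00 : 62.03 : 14.43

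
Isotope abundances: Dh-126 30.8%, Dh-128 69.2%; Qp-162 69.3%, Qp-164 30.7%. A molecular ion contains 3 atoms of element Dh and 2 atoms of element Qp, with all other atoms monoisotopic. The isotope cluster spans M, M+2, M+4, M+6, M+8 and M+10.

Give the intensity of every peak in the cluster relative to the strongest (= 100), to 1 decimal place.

Element Dh pattern (n=3): 0.02921811 : 0.19693766 : 0.44247034 : 0.33137389
Element Qp pattern (n=2): 0.480249 : 0.425502 : 0.094249
Convolve the two distributions (both contribute in 2-u steps):
  M: 0.02921811×0.480249 = 0.014032
  M+2: 0.02921811×0.425502 + 0.19693766×0.480249 = 0.107011
  M+4: 0.02921811×0.094249 + 0.19693766×0.425502 + 0.44247034×0.480249 = 0.299047
  M+6: 0.19693766×0.094249 + 0.44247034×0.425502 + 0.33137389×0.480249 = 0.365975
  M+8: 0.44247034×0.094249 + 0.33137389×0.425502 = 0.182703
  M+10: 0.33137389×0.094249 = 0.031232
Scale to base peak (0.365975) = 100: 3.8 : 29.2 : 81.7 : 100.0 : 49.9 : 8.5

3.8 : 29.2 : 81.7 : 100.0 : 49.9 : 8.5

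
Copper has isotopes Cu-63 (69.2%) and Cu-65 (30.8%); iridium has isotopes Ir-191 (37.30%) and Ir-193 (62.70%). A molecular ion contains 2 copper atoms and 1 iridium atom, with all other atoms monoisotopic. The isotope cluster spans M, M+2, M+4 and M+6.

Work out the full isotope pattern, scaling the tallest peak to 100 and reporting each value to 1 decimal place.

Copper pattern (n=2): 0.478864 : 0.426272 : 0.094864
Iridium pattern (n=1): 0.3730 : 0.6270
Convolve the two distributions (both contribute in 2-u steps):
  M: 0.478864×0.3730 = 0.178616
  M+2: 0.478864×0.6270 + 0.426272×0.3730 = 0.459247
  M+4: 0.426272×0.6270 + 0.094864×0.3730 = 0.302657
  M+6: 0.094864×0.6270 = 0.059480
Scale to base peak (0.459247) = 100: 38.9 : 100.0 : 65.9 : 13.0

38.9 : 100.0 : 65.9 : 13.0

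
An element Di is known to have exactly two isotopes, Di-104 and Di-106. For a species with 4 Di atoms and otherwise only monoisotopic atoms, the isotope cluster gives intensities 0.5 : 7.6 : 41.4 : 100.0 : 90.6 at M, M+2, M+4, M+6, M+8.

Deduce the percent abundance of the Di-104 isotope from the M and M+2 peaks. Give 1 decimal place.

Let p = fractional abundance of Di-104. I(M+2)/I(M) = [C(4,1)·p^3·(1−p)] / p^4 = 4·(1−p)/p = 7.6/0.5 = 15.2000
(1−p)/p = 15.2000/4 = 3.8000  ⇒  p = 1/(1 + 3.8000) = 0.2083
Di-104: 20.8%, Di-106: 79.2%.

20.8%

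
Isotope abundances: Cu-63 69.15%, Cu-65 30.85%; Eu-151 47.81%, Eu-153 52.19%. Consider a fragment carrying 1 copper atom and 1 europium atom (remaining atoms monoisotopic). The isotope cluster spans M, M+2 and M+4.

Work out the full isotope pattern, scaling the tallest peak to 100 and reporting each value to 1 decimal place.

65.0 : 100.0 : 31.7

Copper pattern (n=1): 0.6915 : 0.3085
Europium pattern (n=1): 0.4781 : 0.5219
Convolve the two distributions (both contribute in 2-u steps):
  M: 0.6915×0.4781 = 0.330606
  M+2: 0.6915×0.5219 + 0.3085×0.4781 = 0.508388
  M+4: 0.3085×0.5219 = 0.161006
Scale to base peak (0.508388) = 100: 65.0 : 100.0 : 31.7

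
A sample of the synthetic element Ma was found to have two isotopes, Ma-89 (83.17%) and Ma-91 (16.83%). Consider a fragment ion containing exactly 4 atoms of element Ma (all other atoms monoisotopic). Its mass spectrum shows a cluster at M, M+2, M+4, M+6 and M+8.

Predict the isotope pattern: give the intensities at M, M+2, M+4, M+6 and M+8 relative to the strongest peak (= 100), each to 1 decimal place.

100.0 : 80.9 : 24.6 : 3.3 : 0.2

Expanding (0.8317 + 0.1683)^4:
P(M) = 0.8317^4 = 0.478483
P(M+2) = 4 × 0.8317^3 × 0.1683^1 = 0.387297
P(M+4) = 6 × 0.8317^2 × 0.1683^2 = 0.117558
P(M+6) = 4 × 0.8317^1 × 0.1683^3 = 0.015859
P(M+8) = 0.1683^4 = 0.000802
The M peak is largest (0.478483); scaling to 100 gives 100.0 : 80.9 : 24.6 : 3.3 : 0.2.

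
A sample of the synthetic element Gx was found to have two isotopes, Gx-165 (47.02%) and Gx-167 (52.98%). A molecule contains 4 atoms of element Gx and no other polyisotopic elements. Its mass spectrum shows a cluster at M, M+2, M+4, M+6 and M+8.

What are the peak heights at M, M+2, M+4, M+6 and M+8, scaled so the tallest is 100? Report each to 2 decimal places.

Expanding (0.4702 + 0.5298)^4:
P(M) = 0.4702^4 = 0.048880
P(M+2) = 4 × 0.4702^3 × 0.5298^1 = 0.220303
P(M+4) = 6 × 0.4702^2 × 0.5298^2 = 0.372341
P(M+6) = 4 × 0.4702^1 × 0.5298^3 = 0.279691
P(M+8) = 0.5298^4 = 0.078786
The M+4 peak is largest (0.372341); scaling to 100 gives 13.13 : 59.17 : 100.00 : 75.12 : 21.16.

13.13 : 59.17 : 100.00 : 75.12 : 21.16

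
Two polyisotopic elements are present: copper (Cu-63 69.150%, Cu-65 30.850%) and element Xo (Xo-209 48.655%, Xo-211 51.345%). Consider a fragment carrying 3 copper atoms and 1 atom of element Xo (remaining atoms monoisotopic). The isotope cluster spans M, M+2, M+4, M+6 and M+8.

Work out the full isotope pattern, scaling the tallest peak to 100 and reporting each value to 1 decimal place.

Copper pattern (n=3): 0.33065611 : 0.44254842 : 0.19743483 : 0.02936064
Element Xo pattern (n=1): 0.48655 : 0.51345
Convolve the two distributions (both contribute in 2-u steps):
  M: 0.33065611×0.48655 = 0.160881
  M+2: 0.33065611×0.51345 + 0.44254842×0.48655 = 0.385097
  M+4: 0.44254842×0.51345 + 0.19743483×0.48655 = 0.323288
  M+6: 0.19743483×0.51345 + 0.02936064×0.48655 = 0.115658
  M+8: 0.02936064×0.51345 = 0.015075
Scale to base peak (0.385097) = 100: 41.8 : 100.0 : 83.9 : 30.0 : 3.9

41.8 : 100.0 : 83.9 : 30.0 : 3.9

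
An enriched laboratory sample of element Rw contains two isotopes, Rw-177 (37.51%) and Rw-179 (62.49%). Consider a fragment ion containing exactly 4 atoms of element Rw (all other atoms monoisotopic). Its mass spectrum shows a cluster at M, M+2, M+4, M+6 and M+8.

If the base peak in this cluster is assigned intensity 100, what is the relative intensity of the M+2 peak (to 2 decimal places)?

Term probabilities: M 0.0198, M+2 0.1319, M+4 0.3297, M+6 0.3661, M+8 0.1525. Base peak = M+6.
P(M+6) = C(4,3) × 0.3751^1 × 0.6249^3 = 4 × 0.3751 × 0.24402346 = 0.366133 (base)
P(M+2) = C(4,1) × 0.3751^3 × 0.6249^1 = 4 × 0.05277657 × 0.6249 = 0.131920
Relative intensity = 0.131920 / 0.366133 × 100 = 36.03

36.03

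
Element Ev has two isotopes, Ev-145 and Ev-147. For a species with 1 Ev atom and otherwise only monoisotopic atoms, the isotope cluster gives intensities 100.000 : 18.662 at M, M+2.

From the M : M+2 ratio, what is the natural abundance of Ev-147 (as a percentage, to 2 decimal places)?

Let p = fractional abundance of Ev-145. I(M+2)/I(M) = [C(1,1)·p^0·(1−p)] / p^1 = 1·(1−p)/p = 18.662/100.000 = 0.1866
(1−p)/p = 0.1866/1 = 0.1866  ⇒  p = 1/(1 + 0.1866) = 0.8427
Ev-145: 84.27%, Ev-147: 15.73%.

15.73%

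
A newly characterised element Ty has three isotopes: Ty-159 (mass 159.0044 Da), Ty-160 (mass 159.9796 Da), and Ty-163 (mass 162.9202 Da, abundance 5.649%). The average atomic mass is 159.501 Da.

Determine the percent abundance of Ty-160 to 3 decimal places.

The remaining 94.351% is split between Ty-159 (fraction x) and Ty-160 (fraction 0.94351 − x).
Substituting: 159.0044x + 159.9796(0.94351 − x) = 150.297637902
(159.0044 − 159.9796)x = -0.644714494  ⇒  x = 0.66111, y = 0.28240
Ty-159: 66.111%, Ty-160: 28.240%.

28.240%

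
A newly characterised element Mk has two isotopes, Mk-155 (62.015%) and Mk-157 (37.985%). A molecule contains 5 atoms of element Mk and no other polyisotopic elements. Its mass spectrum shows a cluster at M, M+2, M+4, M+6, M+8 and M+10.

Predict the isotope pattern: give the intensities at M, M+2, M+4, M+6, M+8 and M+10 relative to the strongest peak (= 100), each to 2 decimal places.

The 5 Mk atoms are independent, so intensities follow the terms of (0.62015 + 0.37985)^5.
P(M) = 0.62015^5 = 0.091724
P(M+2) = 5 × 0.62015^4 × 0.37985^1 = 0.280911
P(M+4) = 10 × 0.62015^3 × 0.37985^2 = 0.344124
P(M+6) = 10 × 0.62015^2 × 0.37985^3 = 0.210780
P(M+8) = 5 × 0.62015^1 × 0.37985^4 = 0.064553
P(M+10) = 0.37985^5 = 0.007908
The M+4 peak is largest (0.344124); scaling to 100 gives 26.65 : 81.63 : 100.00 : 61.25 : 18.76 : 2.30.

26.65 : 81.63 : 100.00 : 61.25 : 18.76 : 2.30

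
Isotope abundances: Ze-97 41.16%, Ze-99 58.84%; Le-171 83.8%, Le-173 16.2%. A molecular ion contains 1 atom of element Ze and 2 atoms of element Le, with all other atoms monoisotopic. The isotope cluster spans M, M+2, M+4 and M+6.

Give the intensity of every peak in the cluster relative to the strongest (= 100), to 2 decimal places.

55.06 : 100.00 : 32.49 : 2.94

Element Ze pattern (n=1): 0.4116 : 0.5884
Element Le pattern (n=2): 0.702244 : 0.271512 : 0.026244
Convolve the two distributions (both contribute in 2-u steps):
  M: 0.4116×0.702244 = 0.289044
  M+2: 0.4116×0.271512 + 0.5884×0.702244 = 0.524955
  M+4: 0.4116×0.026244 + 0.5884×0.271512 = 0.170560
  M+6: 0.5884×0.026244 = 0.015442
Scale to base peak (0.524955) = 100: 55.06 : 100.00 : 32.49 : 2.94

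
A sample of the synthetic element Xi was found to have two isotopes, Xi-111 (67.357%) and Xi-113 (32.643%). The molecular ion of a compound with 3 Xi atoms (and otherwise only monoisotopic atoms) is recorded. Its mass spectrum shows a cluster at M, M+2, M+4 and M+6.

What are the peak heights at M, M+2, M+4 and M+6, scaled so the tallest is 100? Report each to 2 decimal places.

68.78 : 100.00 : 48.46 : 7.83

Expanding (0.67357 + 0.32643)^3:
P(M) = 0.67357^3 = 0.305596
P(M+2) = 3 × 0.67357^2 × 0.32643^1 = 0.444300
P(M+4) = 3 × 0.67357^1 × 0.32643^2 = 0.215320
P(M+6) = 0.32643^3 = 0.034783
The M+2 peak is largest (0.444300); scaling to 100 gives 68.78 : 100.00 : 48.46 : 7.83.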